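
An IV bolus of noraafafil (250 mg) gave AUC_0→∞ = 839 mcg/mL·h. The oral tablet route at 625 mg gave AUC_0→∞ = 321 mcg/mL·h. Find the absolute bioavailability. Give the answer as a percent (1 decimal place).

F = 15.3%

F = (AUC_ev / D_ev) / (AUC_iv / D_iv)
  = (321/625) / (839/250)
  = 0.5136 / 3.356 = 0.1530
  = 15.30%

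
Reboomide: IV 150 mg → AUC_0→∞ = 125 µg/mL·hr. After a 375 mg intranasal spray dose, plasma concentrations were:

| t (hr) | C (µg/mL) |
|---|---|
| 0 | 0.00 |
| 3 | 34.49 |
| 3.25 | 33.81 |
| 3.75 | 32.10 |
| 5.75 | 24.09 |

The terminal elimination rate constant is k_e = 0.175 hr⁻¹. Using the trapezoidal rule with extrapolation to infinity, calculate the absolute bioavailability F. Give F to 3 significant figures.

F = 0.866

Trapezoidal AUC_0→5.75 (intranasal spray):
  [0→3]: (0.00+34.49)/2 × 3 = 51.735
  [3→3.25]: (34.49+33.81)/2 × 0.25 = 8.5375
  [3.25→3.75]: (33.81+32.10)/2 × 0.5 = 16.4775
  [3.75→5.75]: (32.10+24.09)/2 × 2 = 56.19
  Sum = 132.94 µg/mL·hr
Tail: C_last/k_e = 24.09/0.175 = 137.657
AUC_0→∞ (intranasal spray) = 132.94 + 137.657 = 270.597 µg/mL·hr
F = (AUC_ev/D_ev)/(AUC_iv/D_iv) = (270.597/375)/(125/150) = 0.721592/0.833333 = 0.8659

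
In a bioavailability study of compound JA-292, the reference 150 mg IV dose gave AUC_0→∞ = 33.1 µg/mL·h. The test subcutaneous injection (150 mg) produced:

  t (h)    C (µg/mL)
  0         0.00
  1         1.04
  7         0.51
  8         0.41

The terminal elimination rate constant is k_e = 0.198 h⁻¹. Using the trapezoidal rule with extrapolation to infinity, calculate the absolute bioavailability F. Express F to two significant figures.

F = 0.23

Trapezoidal AUC_0→8 (subcutaneous injection):
  [0→1]: (0.00+1.04)/2 × 1 = 0.52
  [1→7]: (1.04+0.51)/2 × 6 = 4.65
  [7→8]: (0.51+0.41)/2 × 1 = 0.46
  Sum = 5.63 µg/mL·h
Tail: C_last/k_e = 0.41/0.198 = 2.071
AUC_0→∞ (subcutaneous injection) = 5.63 + 2.071 = 7.701 µg/mL·h
F = (AUC_ev/D_ev)/(AUC_iv/D_iv) = (7.701/150)/(33.1/150) = 0.05134/0.220667 = 0.2327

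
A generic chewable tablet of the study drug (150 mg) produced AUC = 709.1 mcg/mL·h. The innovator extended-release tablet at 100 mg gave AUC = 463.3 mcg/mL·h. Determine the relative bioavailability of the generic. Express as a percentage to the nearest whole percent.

F_rel = (AUC_test/D_test) / (AUC_ref/D_ref)
      = (709.1/150) / (463.3/100)
      = 4.72733 / 4.633 = 1.0204 = 102.04%

F_rel = 102%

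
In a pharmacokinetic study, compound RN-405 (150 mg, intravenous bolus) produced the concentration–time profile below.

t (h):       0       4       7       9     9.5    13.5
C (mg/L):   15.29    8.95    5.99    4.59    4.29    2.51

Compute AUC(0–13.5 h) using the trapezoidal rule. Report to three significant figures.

AUC = 97.3 mg/L·h

Trapezoidal AUC_0→13.5:
  [0→4]: (15.29+8.95)/2 × 4 = 48.48
  [4→7]: (8.95+5.99)/2 × 3 = 22.41
  [7→9]: (5.99+4.59)/2 × 2 = 10.58
  [9→9.5]: (4.59+4.29)/2 × 0.5 = 2.22
  [9.5→13.5]: (4.29+2.51)/2 × 4 = 13.6
  Sum = 97.29 mg/L·h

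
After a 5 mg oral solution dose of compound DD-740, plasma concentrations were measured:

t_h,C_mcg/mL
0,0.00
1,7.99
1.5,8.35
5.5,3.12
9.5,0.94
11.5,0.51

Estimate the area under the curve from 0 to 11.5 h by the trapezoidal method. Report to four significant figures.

Trapezoidal AUC_0→11.5:
  [0→1]: (0.00+7.99)/2 × 1 = 3.995
  [1→1.5]: (7.99+8.35)/2 × 0.5 = 4.085
  [1.5→5.5]: (8.35+3.12)/2 × 4 = 22.94
  [5.5→9.5]: (3.12+0.94)/2 × 4 = 8.12
  [9.5→11.5]: (0.94+0.51)/2 × 2 = 1.45
  Sum = 40.59 mcg/mL·h

AUC = 40.59 mcg/mL·h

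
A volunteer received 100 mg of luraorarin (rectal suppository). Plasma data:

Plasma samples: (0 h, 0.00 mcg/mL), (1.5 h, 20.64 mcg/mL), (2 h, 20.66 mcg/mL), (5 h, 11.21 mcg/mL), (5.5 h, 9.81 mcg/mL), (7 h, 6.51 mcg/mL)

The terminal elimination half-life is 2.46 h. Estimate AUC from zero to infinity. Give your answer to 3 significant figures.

AUC = 114 mcg/mL·h

Trapezoidal AUC_0→7:
  [0→1.5]: (0.00+20.64)/2 × 1.5 = 15.48
  [1.5→2]: (20.64+20.66)/2 × 0.5 = 10.325
  [2→5]: (20.66+11.21)/2 × 3 = 47.805
  [5→5.5]: (11.21+9.81)/2 × 0.5 = 5.255
  [5.5→7]: (9.81+6.51)/2 × 1.5 = 12.24
  Sum = 91.105 mcg/mL·h
k_e = ln2 / t½ = 0.693147 / 2.46 = 0.2818 h^-1
Extrapolated tail: C_last / k_e = 6.51 / 0.2818 = 23.101
AUC_0→∞ = 91.105 + 23.101 = 114.206 mcg/mL·h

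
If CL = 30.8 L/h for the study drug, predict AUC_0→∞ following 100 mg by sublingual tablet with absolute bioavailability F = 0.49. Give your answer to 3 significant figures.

AUC = 1.59 mg/L·h

AUC_0→∞ = F × Dose / CL
        = 0.49 × 100 / 30.8 = 1.59091 mg/L·h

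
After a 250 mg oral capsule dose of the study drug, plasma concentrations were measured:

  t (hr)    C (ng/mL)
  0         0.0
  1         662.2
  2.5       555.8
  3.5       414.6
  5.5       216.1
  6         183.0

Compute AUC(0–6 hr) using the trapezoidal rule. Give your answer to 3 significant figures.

Trapezoidal AUC_0→6:
  [0→1]: (0.0+662.2)/2 × 1 = 331.1
  [1→2.5]: (662.2+555.8)/2 × 1.5 = 913.5
  [2.5→3.5]: (555.8+414.6)/2 × 1 = 485.2
  [3.5→5.5]: (414.6+216.1)/2 × 2 = 630.7
  [5.5→6]: (216.1+183.0)/2 × 0.5 = 99.775
  Sum = 2460.275 ng/mL·hr

AUC = 2460 ng/mL·hr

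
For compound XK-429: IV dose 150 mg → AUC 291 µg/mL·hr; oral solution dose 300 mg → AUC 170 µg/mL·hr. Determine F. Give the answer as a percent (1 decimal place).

F = (AUC_ev / D_ev) / (AUC_iv / D_iv)
  = (170/300) / (291/150)
  = 0.566667 / 1.94 = 0.2921
  = 29.21%

F = 29.2%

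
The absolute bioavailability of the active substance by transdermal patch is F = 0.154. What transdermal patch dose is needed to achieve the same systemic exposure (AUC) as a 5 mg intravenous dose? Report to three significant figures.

For equal systemic exposure: F × D_ev = D_iv
D_ev = D_iv / F = 5 / 0.154 = 32.4675 mg

D_transdermal = 32.5 mg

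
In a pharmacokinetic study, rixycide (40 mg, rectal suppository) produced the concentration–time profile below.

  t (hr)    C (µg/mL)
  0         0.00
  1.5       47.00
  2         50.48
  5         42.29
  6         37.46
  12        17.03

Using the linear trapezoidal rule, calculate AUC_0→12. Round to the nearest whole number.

AUC = 402 µg/mL·hr

Trapezoidal AUC_0→12:
  [0→1.5]: (0.00+47.00)/2 × 1.5 = 35.25
  [1.5→2]: (47.00+50.48)/2 × 0.5 = 24.37
  [2→5]: (50.48+42.29)/2 × 3 = 139.155
  [5→6]: (42.29+37.46)/2 × 1 = 39.875
  [6→12]: (37.46+17.03)/2 × 6 = 163.47
  Sum = 402.12 µg/mL·hr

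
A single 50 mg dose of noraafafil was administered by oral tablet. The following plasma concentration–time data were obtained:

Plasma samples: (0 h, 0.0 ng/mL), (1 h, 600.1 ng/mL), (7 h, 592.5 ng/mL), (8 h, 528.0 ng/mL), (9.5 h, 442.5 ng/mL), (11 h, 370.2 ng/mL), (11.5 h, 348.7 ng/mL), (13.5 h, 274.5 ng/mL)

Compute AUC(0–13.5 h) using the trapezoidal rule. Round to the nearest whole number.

AUC = 6578 ng/mL·h

Trapezoidal AUC_0→13.5:
  [0→1]: (0.0+600.1)/2 × 1 = 300.05
  [1→7]: (600.1+592.5)/2 × 6 = 3577.8
  [7→8]: (592.5+528.0)/2 × 1 = 560.25
  [8→9.5]: (528.0+442.5)/2 × 1.5 = 727.875
  [9.5→11]: (442.5+370.2)/2 × 1.5 = 609.525
  [11→11.5]: (370.2+348.7)/2 × 0.5 = 179.725
  [11.5→13.5]: (348.7+274.5)/2 × 2 = 623.2
  Sum = 6578.425 ng/mL·h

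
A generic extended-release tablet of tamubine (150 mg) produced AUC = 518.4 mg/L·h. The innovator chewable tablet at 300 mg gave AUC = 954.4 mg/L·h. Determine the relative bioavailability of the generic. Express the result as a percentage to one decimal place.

F_rel = 108.6%

F_rel = (AUC_test/D_test) / (AUC_ref/D_ref)
      = (518.4/150) / (954.4/300)
      = 3.456 / 3.18133 = 1.0863 = 108.63%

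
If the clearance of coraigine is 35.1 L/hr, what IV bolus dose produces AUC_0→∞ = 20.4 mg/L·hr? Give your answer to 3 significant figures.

Dose = 716 mg

Dose_iv = CL × AUC_0→∞
     = 35.1 × 20.4 = 716.04 mg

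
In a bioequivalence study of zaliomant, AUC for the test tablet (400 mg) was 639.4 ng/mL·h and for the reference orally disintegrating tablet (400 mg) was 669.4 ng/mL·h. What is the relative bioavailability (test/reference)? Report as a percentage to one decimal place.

F_rel = 95.5%

F_rel = (AUC_test/D_test) / (AUC_ref/D_ref)
      = (639.4/400) / (669.4/400)
      = 1.5985 / 1.6735 = 0.9552 = 95.52%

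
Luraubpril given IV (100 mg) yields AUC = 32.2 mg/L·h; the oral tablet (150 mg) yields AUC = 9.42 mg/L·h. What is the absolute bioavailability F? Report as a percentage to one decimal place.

F = (AUC_ev / D_ev) / (AUC_iv / D_iv)
  = (9.42/150) / (32.2/100)
  = 0.0628 / 0.322 = 0.1950
  = 19.50%

F = 19.5%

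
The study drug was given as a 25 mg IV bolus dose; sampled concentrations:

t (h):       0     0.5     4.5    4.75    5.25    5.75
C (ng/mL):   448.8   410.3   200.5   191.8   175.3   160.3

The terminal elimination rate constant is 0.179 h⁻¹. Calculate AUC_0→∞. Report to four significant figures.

AUC = 2557 ng/mL·h

Trapezoidal AUC_0→5.75:
  [0→0.5]: (448.8+410.3)/2 × 0.5 = 214.775
  [0.5→4.5]: (410.3+200.5)/2 × 4 = 1221.6
  [4.5→4.75]: (200.5+191.8)/2 × 0.25 = 49.0375
  [4.75→5.25]: (191.8+175.3)/2 × 0.5 = 91.775
  [5.25→5.75]: (175.3+160.3)/2 × 0.5 = 83.9
  Sum = 1661.0875 ng/mL·h
Extrapolated tail: C_last / k_e = 160.3 / 0.179 = 895.531
AUC_0→∞ = 1661.0875 + 895.531 = 2556.6185 ng/mL·h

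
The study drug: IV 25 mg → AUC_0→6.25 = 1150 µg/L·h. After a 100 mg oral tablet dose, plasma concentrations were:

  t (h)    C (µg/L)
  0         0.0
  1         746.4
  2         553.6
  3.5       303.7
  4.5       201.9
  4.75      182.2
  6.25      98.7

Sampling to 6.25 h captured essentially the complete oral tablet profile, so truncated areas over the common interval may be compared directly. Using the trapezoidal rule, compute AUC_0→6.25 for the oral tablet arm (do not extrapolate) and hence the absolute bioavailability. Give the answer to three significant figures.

Trapezoidal AUC_0→6.25 (oral tablet):
  [0→1]: (0.0+746.4)/2 × 1 = 373.2
  [1→2]: (746.4+553.6)/2 × 1 = 650.0
  [2→3.5]: (553.6+303.7)/2 × 1.5 = 642.975
  [3.5→4.5]: (303.7+201.9)/2 × 1 = 252.8
  [4.5→4.75]: (201.9+182.2)/2 × 0.25 = 48.0125
  [4.75→6.25]: (182.2+98.7)/2 × 1.5 = 210.675
  Sum = 2177.6625 µg/L·h
F = (AUC_ev/D_ev)/(AUC_iv/D_iv) = (2177.6625/100)/(1150/25) = 21.776625/46 = 0.4734

F = 0.473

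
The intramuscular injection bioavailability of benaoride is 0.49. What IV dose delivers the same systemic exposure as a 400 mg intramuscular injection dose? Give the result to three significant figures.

Systemic exposure from an extravascular dose = F × D_ev, so the equivalent IV dose is F × D_ev.
D_iv = F × D_ev = 0.49 × 400 = 196 mg

D_iv = 196 mg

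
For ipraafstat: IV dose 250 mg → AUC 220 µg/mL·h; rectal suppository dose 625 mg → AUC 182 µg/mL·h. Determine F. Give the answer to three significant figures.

F = 0.331

F = (AUC_ev / D_ev) / (AUC_iv / D_iv)
  = (182/625) / (220/250)
  = 0.2912 / 0.88 = 0.3309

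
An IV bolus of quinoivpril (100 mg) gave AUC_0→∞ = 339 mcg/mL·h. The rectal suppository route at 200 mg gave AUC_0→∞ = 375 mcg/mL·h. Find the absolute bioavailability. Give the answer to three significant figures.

F = (AUC_ev / D_ev) / (AUC_iv / D_iv)
  = (375/200) / (339/100)
  = 1.875 / 3.39 = 0.5531

F = 0.553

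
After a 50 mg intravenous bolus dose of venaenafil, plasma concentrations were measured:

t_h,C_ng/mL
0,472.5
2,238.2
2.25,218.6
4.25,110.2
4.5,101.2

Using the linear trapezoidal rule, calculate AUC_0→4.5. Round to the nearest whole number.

Trapezoidal AUC_0→4.5:
  [0→2]: (472.5+238.2)/2 × 2 = 710.7
  [2→2.25]: (238.2+218.6)/2 × 0.25 = 57.1
  [2.25→4.25]: (218.6+110.2)/2 × 2 = 328.8
  [4.25→4.5]: (110.2+101.2)/2 × 0.25 = 26.425
  Sum = 1123.025 ng/mL·h

AUC = 1123 ng/mL·h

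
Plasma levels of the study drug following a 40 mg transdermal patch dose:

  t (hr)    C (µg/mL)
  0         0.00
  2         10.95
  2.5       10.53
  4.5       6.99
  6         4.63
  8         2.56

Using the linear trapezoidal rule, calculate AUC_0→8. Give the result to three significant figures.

AUC = 49.7 µg/mL·hr

Trapezoidal AUC_0→8:
  [0→2]: (0.00+10.95)/2 × 2 = 10.95
  [2→2.5]: (10.95+10.53)/2 × 0.5 = 5.37
  [2.5→4.5]: (10.53+6.99)/2 × 2 = 17.52
  [4.5→6]: (6.99+4.63)/2 × 1.5 = 8.715
  [6→8]: (4.63+2.56)/2 × 2 = 7.19
  Sum = 49.745 µg/mL·hr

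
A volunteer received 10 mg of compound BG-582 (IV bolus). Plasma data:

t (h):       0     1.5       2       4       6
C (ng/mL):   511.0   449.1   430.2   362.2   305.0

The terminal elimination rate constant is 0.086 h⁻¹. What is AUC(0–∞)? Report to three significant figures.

AUC = 5950 ng/mL·h

Trapezoidal AUC_0→6:
  [0→1.5]: (511.0+449.1)/2 × 1.5 = 720.075
  [1.5→2]: (449.1+430.2)/2 × 0.5 = 219.825
  [2→4]: (430.2+362.2)/2 × 2 = 792.4
  [4→6]: (362.2+305.0)/2 × 2 = 667.2
  Sum = 2399.5 ng/mL·h
Extrapolated tail: C_last / k_e = 305.0 / 0.086 = 3546.512
AUC_0→∞ = 2399.5 + 3546.512 = 5946.012 ng/mL·h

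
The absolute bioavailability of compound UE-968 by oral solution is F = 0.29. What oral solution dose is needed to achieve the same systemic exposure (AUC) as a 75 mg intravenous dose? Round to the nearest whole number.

For equal systemic exposure: F × D_ev = D_iv
D_ev = D_iv / F = 75 / 0.29 = 258.621 mg

D_oral = 259 mg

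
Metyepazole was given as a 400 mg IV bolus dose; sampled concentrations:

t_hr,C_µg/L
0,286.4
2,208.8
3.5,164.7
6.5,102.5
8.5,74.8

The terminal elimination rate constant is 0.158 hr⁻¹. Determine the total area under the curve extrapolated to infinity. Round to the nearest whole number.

AUC = 1827 µg/L·hr

Trapezoidal AUC_0→8.5:
  [0→2]: (286.4+208.8)/2 × 2 = 495.2
  [2→3.5]: (208.8+164.7)/2 × 1.5 = 280.125
  [3.5→6.5]: (164.7+102.5)/2 × 3 = 400.8
  [6.5→8.5]: (102.5+74.8)/2 × 2 = 177.3
  Sum = 1353.425 µg/L·hr
Extrapolated tail: C_last / k_e = 74.8 / 0.158 = 473.418
AUC_0→∞ = 1353.425 + 473.418 = 1826.843 µg/L·hr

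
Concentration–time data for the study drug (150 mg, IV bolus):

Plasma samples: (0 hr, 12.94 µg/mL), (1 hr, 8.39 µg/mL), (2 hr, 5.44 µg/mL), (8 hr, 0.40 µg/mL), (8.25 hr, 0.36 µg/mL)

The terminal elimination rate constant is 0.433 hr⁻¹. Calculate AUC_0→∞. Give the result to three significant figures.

Trapezoidal AUC_0→8.25:
  [0→1]: (12.94+8.39)/2 × 1 = 10.665
  [1→2]: (8.39+5.44)/2 × 1 = 6.915
  [2→8]: (5.44+0.40)/2 × 6 = 17.52
  [8→8.25]: (0.40+0.36)/2 × 0.25 = 0.095
  Sum = 35.195 µg/mL·hr
Extrapolated tail: C_last / k_e = 0.36 / 0.433 = 0.831
AUC_0→∞ = 35.195 + 0.831 = 36.026 µg/mL·hr

AUC = 36.0 µg/mL·hr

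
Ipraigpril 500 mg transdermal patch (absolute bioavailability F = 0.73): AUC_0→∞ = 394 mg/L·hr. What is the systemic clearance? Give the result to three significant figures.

CL = 0.926 L/hr

CL = F × Dose / AUC_0→∞
   = 0.73 × 500 / 394 = 0.926396 L/hr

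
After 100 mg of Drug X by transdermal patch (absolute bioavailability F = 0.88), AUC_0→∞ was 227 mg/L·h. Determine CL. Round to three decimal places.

CL = 0.388 L/h

CL = F × Dose / AUC_0→∞
   = 0.88 × 100 / 227 = 0.387665 L/h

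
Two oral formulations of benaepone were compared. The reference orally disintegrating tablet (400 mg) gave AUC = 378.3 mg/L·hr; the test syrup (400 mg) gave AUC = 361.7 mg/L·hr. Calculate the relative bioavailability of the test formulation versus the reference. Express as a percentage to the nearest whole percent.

F_rel = (AUC_test/D_test) / (AUC_ref/D_ref)
      = (361.7/400) / (378.3/400)
      = 0.90425 / 0.94575 = 0.9561 = 95.61%

F_rel = 96%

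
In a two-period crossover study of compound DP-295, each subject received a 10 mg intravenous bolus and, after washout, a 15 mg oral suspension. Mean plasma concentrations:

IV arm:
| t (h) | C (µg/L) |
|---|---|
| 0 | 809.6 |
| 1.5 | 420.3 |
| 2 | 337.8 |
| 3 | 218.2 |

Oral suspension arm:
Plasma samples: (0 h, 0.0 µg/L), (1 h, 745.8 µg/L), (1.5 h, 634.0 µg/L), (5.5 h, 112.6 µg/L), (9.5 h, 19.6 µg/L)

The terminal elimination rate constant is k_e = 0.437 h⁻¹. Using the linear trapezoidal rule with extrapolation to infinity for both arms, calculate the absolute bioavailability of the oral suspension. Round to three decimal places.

F = 0.889

Trapezoidal AUC_0→3 (IV):
  [0→1.5]: (809.6+420.3)/2 × 1.5 = 922.425
  [1.5→2]: (420.3+337.8)/2 × 0.5 = 189.525
  [2→3]: (337.8+218.2)/2 × 1 = 278.0
  Sum = 1389.95 µg/L·h
IV tail: 218.2/0.437 = 499.314; AUC_iv,0→∞ = 1389.95 + 499.314 = 1889.264 µg/L·h
Trapezoidal AUC_0→9.5 (oral suspension):
  [0→1]: (0.0+745.8)/2 × 1 = 372.9
  [1→1.5]: (745.8+634.0)/2 × 0.5 = 344.95
  [1.5→5.5]: (634.0+112.6)/2 × 4 = 1493.2
  [5.5→9.5]: (112.6+19.6)/2 × 4 = 264.4
  Sum = 2475.45 µg/L·h
oral suspension tail: 19.6/0.437 = 44.851; AUC_ev,0→∞ = 2475.45 + 44.851 = 2520.301 µg/L·h
F = (AUC_ev/D_ev)/(AUC_iv/D_iv) = (2520.301/15)/(1889.264/10) = 168.02/188.9264 = 0.8893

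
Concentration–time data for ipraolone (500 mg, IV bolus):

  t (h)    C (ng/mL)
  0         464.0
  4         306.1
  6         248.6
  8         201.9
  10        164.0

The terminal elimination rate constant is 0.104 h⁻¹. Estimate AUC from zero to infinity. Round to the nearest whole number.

AUC = 4488 ng/mL·h

Trapezoidal AUC_0→10:
  [0→4]: (464.0+306.1)/2 × 4 = 1540.2
  [4→6]: (306.1+248.6)/2 × 2 = 554.7
  [6→8]: (248.6+201.9)/2 × 2 = 450.5
  [8→10]: (201.9+164.0)/2 × 2 = 365.9
  Sum = 2911.3 ng/mL·h
Extrapolated tail: C_last / k_e = 164.0 / 0.104 = 1576.923
AUC_0→∞ = 2911.3 + 1576.923 = 4488.223 ng/mL·h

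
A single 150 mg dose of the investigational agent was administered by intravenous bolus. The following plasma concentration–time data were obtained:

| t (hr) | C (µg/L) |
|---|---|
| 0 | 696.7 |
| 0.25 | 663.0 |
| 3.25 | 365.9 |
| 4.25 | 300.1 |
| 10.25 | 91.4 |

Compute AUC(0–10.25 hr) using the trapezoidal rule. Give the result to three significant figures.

AUC = 3220 µg/L·hr

Trapezoidal AUC_0→10.25:
  [0→0.25]: (696.7+663.0)/2 × 0.25 = 169.9625
  [0.25→3.25]: (663.0+365.9)/2 × 3 = 1543.35
  [3.25→4.25]: (365.9+300.1)/2 × 1 = 333.0
  [4.25→10.25]: (300.1+91.4)/2 × 6 = 1174.5
  Sum = 3220.8125 µg/L·hr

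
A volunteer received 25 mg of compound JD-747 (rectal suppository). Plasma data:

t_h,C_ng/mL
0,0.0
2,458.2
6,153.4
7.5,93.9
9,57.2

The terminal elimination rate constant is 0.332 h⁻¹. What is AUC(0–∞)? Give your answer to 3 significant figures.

Trapezoidal AUC_0→9:
  [0→2]: (0.0+458.2)/2 × 2 = 458.2
  [2→6]: (458.2+153.4)/2 × 4 = 1223.2
  [6→7.5]: (153.4+93.9)/2 × 1.5 = 185.475
  [7.5→9]: (93.9+57.2)/2 × 1.5 = 113.325
  Sum = 1980.2 ng/mL·h
Extrapolated tail: C_last / k_e = 57.2 / 0.332 = 172.289
AUC_0→∞ = 1980.2 + 172.289 = 2152.489 ng/mL·h

AUC = 2150 ng/mL·h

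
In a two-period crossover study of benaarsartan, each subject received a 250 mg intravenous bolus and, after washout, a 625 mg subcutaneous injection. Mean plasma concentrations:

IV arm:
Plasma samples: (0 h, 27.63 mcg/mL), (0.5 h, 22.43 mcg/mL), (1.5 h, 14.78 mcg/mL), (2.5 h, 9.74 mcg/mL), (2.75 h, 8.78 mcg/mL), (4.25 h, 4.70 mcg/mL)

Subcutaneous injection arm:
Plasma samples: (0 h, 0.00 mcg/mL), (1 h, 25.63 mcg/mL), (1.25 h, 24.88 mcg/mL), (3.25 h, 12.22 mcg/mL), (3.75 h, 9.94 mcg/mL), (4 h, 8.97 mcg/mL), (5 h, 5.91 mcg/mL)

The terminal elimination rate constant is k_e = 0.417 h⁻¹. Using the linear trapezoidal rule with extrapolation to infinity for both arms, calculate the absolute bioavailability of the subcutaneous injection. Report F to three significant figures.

F = 0.511

Trapezoidal AUC_0→4.25 (IV):
  [0→0.5]: (27.63+22.43)/2 × 0.5 = 12.515
  [0.5→1.5]: (22.43+14.78)/2 × 1 = 18.605
  [1.5→2.5]: (14.78+9.74)/2 × 1 = 12.26
  [2.5→2.75]: (9.74+8.78)/2 × 0.25 = 2.315
  [2.75→4.25]: (8.78+4.70)/2 × 1.5 = 10.11
  Sum = 55.805 mcg/mL·h
IV tail: 4.70/0.417 = 11.271; AUC_iv,0→∞ = 55.805 + 11.271 = 67.076 mcg/mL·h
Trapezoidal AUC_0→5 (subcutaneous injection):
  [0→1]: (0.00+25.63)/2 × 1 = 12.815
  [1→1.25]: (25.63+24.88)/2 × 0.25 = 6.31375
  [1.25→3.25]: (24.88+12.22)/2 × 2 = 37.1
  [3.25→3.75]: (12.22+9.94)/2 × 0.5 = 5.54
  [3.75→4]: (9.94+8.97)/2 × 0.25 = 2.36375
  [4→5]: (8.97+5.91)/2 × 1 = 7.44
  Sum = 71.5725 mcg/mL·h
subcutaneous injection tail: 5.91/0.417 = 14.173; AUC_ev,0→∞ = 71.5725 + 14.173 = 85.7455 mcg/mL·h
F = (AUC_ev/D_ev)/(AUC_iv/D_iv) = (85.7455/625)/(67.076/250) = 0.1371928/0.268304 = 0.5113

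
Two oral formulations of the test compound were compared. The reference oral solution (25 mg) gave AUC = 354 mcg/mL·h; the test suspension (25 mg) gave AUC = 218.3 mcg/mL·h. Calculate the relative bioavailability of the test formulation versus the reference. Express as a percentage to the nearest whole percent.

F_rel = 62%

F_rel = (AUC_test/D_test) / (AUC_ref/D_ref)
      = (218.3/25) / (354/25)
      = 8.732 / 14.16 = 0.6167 = 61.67%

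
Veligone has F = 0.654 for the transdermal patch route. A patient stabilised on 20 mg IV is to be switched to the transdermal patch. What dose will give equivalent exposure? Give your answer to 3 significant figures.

D_transdermal = 30.6 mg

For equal systemic exposure: F × D_ev = D_iv
D_ev = D_iv / F = 20 / 0.654 = 30.581 mg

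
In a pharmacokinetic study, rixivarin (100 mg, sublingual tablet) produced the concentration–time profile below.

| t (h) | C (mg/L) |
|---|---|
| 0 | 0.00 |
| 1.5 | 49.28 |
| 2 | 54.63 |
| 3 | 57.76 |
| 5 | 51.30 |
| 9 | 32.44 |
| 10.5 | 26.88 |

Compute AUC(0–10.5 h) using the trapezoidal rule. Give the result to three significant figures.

Trapezoidal AUC_0→10.5:
  [0→1.5]: (0.00+49.28)/2 × 1.5 = 36.96
  [1.5→2]: (49.28+54.63)/2 × 0.5 = 25.9775
  [2→3]: (54.63+57.76)/2 × 1 = 56.195
  [3→5]: (57.76+51.30)/2 × 2 = 109.06
  [5→9]: (51.30+32.44)/2 × 4 = 167.48
  [9→10.5]: (32.44+26.88)/2 × 1.5 = 44.49
  Sum = 440.1625 mg/L·h

AUC = 440 mg/L·h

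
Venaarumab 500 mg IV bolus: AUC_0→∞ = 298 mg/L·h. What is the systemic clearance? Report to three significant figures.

CL = Dose_iv / AUC_0→∞
   = 500 / 298 = 1.67785 L/h

CL = 1.68 L/h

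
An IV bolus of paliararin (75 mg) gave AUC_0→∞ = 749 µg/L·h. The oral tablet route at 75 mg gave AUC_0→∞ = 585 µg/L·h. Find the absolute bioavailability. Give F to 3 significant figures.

F = (AUC_ev / D_ev) / (AUC_iv / D_iv)
  = (585/75) / (749/75)
  = 7.8 / 9.98667 = 0.7810

F = 0.781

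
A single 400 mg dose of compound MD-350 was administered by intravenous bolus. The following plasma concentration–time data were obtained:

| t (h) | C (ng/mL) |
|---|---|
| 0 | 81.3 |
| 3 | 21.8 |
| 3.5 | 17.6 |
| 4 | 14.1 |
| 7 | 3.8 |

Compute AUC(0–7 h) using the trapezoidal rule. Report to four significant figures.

Trapezoidal AUC_0→7:
  [0→3]: (81.3+21.8)/2 × 3 = 154.65
  [3→3.5]: (21.8+17.6)/2 × 0.5 = 9.85
  [3.5→4]: (17.6+14.1)/2 × 0.5 = 7.925
  [4→7]: (14.1+3.8)/2 × 3 = 26.85
  Sum = 199.275 ng/mL·h

AUC = 199.3 ng/mL·h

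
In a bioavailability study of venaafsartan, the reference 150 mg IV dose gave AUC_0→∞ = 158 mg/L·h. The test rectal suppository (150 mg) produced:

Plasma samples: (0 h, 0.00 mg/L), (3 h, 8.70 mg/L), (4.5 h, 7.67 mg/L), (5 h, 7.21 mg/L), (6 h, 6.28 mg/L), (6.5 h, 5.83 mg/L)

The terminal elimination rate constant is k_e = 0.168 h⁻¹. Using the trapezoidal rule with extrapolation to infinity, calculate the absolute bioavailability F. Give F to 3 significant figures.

Trapezoidal AUC_0→6.5 (rectal suppository):
  [0→3]: (0.00+8.70)/2 × 3 = 13.05
  [3→4.5]: (8.70+7.67)/2 × 1.5 = 12.2775
  [4.5→5]: (7.67+7.21)/2 × 0.5 = 3.72
  [5→6]: (7.21+6.28)/2 × 1 = 6.745
  [6→6.5]: (6.28+5.83)/2 × 0.5 = 3.0275
  Sum = 38.82 mg/L·h
Tail: C_last/k_e = 5.83/0.168 = 34.702
AUC_0→∞ (rectal suppository) = 38.82 + 34.702 = 73.522 mg/L·h
F = (AUC_ev/D_ev)/(AUC_iv/D_iv) = (73.522/150)/(158/150) = 0.490147/1.05333 = 0.4653

F = 0.465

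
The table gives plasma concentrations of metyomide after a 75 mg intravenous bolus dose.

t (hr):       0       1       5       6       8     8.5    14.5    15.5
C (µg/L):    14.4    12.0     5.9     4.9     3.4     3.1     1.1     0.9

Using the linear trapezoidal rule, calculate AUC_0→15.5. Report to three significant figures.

AUC = 77.9 µg/L·hr

Trapezoidal AUC_0→15.5:
  [0→1]: (14.4+12.0)/2 × 1 = 13.2
  [1→5]: (12.0+5.9)/2 × 4 = 35.8
  [5→6]: (5.9+4.9)/2 × 1 = 5.4
  [6→8]: (4.9+3.4)/2 × 2 = 8.3
  [8→8.5]: (3.4+3.1)/2 × 0.5 = 1.625
  [8.5→14.5]: (3.1+1.1)/2 × 6 = 12.6
  [14.5→15.5]: (1.1+0.9)/2 × 1 = 1.0
  Sum = 77.925 µg/L·hr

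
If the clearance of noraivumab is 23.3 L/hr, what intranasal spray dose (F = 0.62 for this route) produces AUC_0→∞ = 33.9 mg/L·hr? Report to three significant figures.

Dose = CL × AUC_0→∞ / F
     = 23.3 × 33.9 / 0.62 = 1273.98 mg

Dose = 1270 mg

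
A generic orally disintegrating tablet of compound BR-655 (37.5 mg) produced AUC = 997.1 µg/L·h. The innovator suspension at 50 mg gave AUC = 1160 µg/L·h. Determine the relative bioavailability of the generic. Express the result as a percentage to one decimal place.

F_rel = (AUC_test/D_test) / (AUC_ref/D_ref)
      = (997.1/37.5) / (1160/50)
      = 26.5893 / 23.2 = 1.1461 = 114.61%

F_rel = 114.6%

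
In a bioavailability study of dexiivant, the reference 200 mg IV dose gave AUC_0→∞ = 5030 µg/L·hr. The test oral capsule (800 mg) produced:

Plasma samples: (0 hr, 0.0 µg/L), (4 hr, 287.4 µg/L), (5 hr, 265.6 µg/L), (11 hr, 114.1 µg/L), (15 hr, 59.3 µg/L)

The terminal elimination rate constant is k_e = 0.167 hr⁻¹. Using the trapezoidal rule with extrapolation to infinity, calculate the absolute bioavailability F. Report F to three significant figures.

Trapezoidal AUC_0→15 (oral capsule):
  [0→4]: (0.0+287.4)/2 × 4 = 574.8
  [4→5]: (287.4+265.6)/2 × 1 = 276.5
  [5→11]: (265.6+114.1)/2 × 6 = 1139.1
  [11→15]: (114.1+59.3)/2 × 4 = 346.8
  Sum = 2337.2 µg/L·hr
Tail: C_last/k_e = 59.3/0.167 = 355.090
AUC_0→∞ (oral capsule) = 2337.2 + 355.090 = 2692.29 µg/L·hr
F = (AUC_ev/D_ev)/(AUC_iv/D_iv) = (2692.29/800)/(5030/200) = 3.3653625/25.15 = 0.1338

F = 0.134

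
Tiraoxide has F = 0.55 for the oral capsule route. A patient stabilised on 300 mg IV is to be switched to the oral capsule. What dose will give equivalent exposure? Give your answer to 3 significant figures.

For equal systemic exposure: F × D_ev = D_iv
D_ev = D_iv / F = 300 / 0.55 = 545.455 mg

D_oral = 545 mg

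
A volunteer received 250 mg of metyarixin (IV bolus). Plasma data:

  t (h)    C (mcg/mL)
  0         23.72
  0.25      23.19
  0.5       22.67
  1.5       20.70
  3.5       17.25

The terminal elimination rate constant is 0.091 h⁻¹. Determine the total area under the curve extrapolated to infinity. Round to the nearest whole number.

AUC = 261 mcg/mL·h

Trapezoidal AUC_0→3.5:
  [0→0.25]: (23.72+23.19)/2 × 0.25 = 5.86375
  [0.25→0.5]: (23.19+22.67)/2 × 0.25 = 5.7325
  [0.5→1.5]: (22.67+20.70)/2 × 1 = 21.685
  [1.5→3.5]: (20.70+17.25)/2 × 2 = 37.95
  Sum = 71.23125 mcg/mL·h
Extrapolated tail: C_last / k_e = 17.25 / 0.091 = 189.560
AUC_0→∞ = 71.23125 + 189.560 = 260.79125 mcg/mL·h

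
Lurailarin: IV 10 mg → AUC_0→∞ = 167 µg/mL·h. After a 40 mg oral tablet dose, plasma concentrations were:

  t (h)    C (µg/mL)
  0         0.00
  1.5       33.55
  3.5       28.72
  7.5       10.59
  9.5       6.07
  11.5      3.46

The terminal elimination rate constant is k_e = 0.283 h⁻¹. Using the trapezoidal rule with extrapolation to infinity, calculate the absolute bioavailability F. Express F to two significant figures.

F = 0.31

Trapezoidal AUC_0→11.5 (oral tablet):
  [0→1.5]: (0.00+33.55)/2 × 1.5 = 25.1625
  [1.5→3.5]: (33.55+28.72)/2 × 2 = 62.27
  [3.5→7.5]: (28.72+10.59)/2 × 4 = 78.62
  [7.5→9.5]: (10.59+6.07)/2 × 2 = 16.66
  [9.5→11.5]: (6.07+3.46)/2 × 2 = 9.53
  Sum = 192.2425 µg/mL·h
Tail: C_last/k_e = 3.46/0.283 = 12.226
AUC_0→∞ (oral tablet) = 192.2425 + 12.226 = 204.4685 µg/mL·h
F = (AUC_ev/D_ev)/(AUC_iv/D_iv) = (204.4685/40)/(167/10) = 5.1117125/16.7 = 0.3061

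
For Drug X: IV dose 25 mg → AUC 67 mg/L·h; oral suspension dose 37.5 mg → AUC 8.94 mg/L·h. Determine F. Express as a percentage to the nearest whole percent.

F = (AUC_ev / D_ev) / (AUC_iv / D_iv)
  = (8.94/37.5) / (67/25)
  = 0.2384 / 2.68 = 0.0890
  = 8.90%

F = 9%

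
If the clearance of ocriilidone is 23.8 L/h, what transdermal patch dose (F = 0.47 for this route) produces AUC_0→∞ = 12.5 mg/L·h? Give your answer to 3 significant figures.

Dose = CL × AUC_0→∞ / F
     = 23.8 × 12.5 / 0.47 = 632.979 mg

Dose = 633 mg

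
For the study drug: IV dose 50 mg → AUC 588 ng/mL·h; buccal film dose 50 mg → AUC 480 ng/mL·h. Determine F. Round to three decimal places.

F = (AUC_ev / D_ev) / (AUC_iv / D_iv)
  = (480/50) / (588/50)
  = 9.6 / 11.76 = 0.8163

F = 0.816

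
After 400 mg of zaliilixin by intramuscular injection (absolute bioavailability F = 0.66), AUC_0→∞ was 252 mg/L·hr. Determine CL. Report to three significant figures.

CL = 1.05 L/hr

CL = F × Dose / AUC_0→∞
   = 0.66 × 400 / 252 = 1.04762 L/hr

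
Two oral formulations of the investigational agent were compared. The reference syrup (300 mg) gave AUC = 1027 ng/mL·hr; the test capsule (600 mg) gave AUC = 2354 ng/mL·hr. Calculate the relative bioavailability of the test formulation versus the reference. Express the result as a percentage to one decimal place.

F_rel = 114.6%

F_rel = (AUC_test/D_test) / (AUC_ref/D_ref)
      = (2354/600) / (1027/300)
      = 3.92333 / 3.42333 = 1.1461 = 114.61%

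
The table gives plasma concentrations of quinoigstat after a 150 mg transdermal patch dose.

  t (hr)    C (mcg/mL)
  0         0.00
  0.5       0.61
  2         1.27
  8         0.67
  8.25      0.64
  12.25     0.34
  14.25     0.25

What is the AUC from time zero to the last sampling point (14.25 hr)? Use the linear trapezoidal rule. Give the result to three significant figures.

AUC = 10.1 mcg/mL·hr

Trapezoidal AUC_0→14.25:
  [0→0.5]: (0.00+0.61)/2 × 0.5 = 0.1525
  [0.5→2]: (0.61+1.27)/2 × 1.5 = 1.41
  [2→8]: (1.27+0.67)/2 × 6 = 5.82
  [8→8.25]: (0.67+0.64)/2 × 0.25 = 0.16375
  [8.25→12.25]: (0.64+0.34)/2 × 4 = 1.96
  [12.25→14.25]: (0.34+0.25)/2 × 2 = 0.59
  Sum = 10.09625 mcg/mL·hr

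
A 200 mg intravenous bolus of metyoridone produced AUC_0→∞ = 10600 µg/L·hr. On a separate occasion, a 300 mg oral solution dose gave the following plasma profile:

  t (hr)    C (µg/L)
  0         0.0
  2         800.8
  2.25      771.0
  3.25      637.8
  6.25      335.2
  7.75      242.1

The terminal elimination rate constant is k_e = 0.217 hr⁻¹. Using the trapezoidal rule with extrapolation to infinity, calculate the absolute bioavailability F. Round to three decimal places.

F = 0.296

Trapezoidal AUC_0→7.75 (oral solution):
  [0→2]: (0.0+800.8)/2 × 2 = 800.8
  [2→2.25]: (800.8+771.0)/2 × 0.25 = 196.475
  [2.25→3.25]: (771.0+637.8)/2 × 1 = 704.4
  [3.25→6.25]: (637.8+335.2)/2 × 3 = 1459.5
  [6.25→7.75]: (335.2+242.1)/2 × 1.5 = 432.975
  Sum = 3594.15 µg/L·hr
Tail: C_last/k_e = 242.1/0.217 = 1115.668
AUC_0→∞ (oral solution) = 3594.15 + 1115.668 = 4709.818 µg/L·hr
F = (AUC_ev/D_ev)/(AUC_iv/D_iv) = (4709.818/300)/(10600/200) = 15.6994/53 = 0.2962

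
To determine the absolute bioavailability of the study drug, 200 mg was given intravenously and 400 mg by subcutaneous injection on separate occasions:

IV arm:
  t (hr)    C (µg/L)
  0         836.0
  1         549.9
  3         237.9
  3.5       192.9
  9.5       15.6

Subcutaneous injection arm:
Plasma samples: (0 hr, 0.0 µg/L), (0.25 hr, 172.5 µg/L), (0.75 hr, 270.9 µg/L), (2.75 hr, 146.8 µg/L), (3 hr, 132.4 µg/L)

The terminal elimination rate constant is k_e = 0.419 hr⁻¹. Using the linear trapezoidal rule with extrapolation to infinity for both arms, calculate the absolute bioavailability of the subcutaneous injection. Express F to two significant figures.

Trapezoidal AUC_0→9.5 (IV):
  [0→1]: (836.0+549.9)/2 × 1 = 692.95
  [1→3]: (549.9+237.9)/2 × 2 = 787.8
  [3→3.5]: (237.9+192.9)/2 × 0.5 = 107.7
  [3.5→9.5]: (192.9+15.6)/2 × 6 = 625.5
  Sum = 2213.95 µg/L·hr
IV tail: 15.6/0.419 = 37.232; AUC_iv,0→∞ = 2213.95 + 37.232 = 2251.182 µg/L·hr
Trapezoidal AUC_0→3 (subcutaneous injection):
  [0→0.25]: (0.0+172.5)/2 × 0.25 = 21.5625
  [0.25→0.75]: (172.5+270.9)/2 × 0.5 = 110.85
  [0.75→2.75]: (270.9+146.8)/2 × 2 = 417.7
  [2.75→3]: (146.8+132.4)/2 × 0.25 = 34.9
  Sum = 585.0125 µg/L·hr
subcutaneous injection tail: 132.4/0.419 = 315.990; AUC_ev,0→∞ = 585.0125 + 315.990 = 901.0025 µg/L·hr
F = (AUC_ev/D_ev)/(AUC_iv/D_iv) = (901.0025/400)/(2251.182/200) = 2.25251/11.25591 = 0.2001

F = 0.20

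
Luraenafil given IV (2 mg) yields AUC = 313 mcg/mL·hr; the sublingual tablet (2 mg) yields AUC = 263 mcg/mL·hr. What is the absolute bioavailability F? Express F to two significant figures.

F = 0.84

F = (AUC_ev / D_ev) / (AUC_iv / D_iv)
  = (263/2) / (313/2)
  = 131.5 / 156.5 = 0.8403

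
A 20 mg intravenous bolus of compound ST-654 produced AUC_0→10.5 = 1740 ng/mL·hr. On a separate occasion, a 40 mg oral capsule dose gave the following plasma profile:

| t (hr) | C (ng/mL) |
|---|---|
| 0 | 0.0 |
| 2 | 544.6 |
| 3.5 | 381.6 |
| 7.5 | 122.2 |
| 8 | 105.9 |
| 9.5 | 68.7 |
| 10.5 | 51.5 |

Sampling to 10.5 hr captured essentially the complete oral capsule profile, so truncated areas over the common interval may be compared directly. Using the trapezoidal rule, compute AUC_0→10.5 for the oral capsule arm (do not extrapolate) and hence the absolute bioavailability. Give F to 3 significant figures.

Trapezoidal AUC_0→10.5 (oral capsule):
  [0→2]: (0.0+544.6)/2 × 2 = 544.6
  [2→3.5]: (544.6+381.6)/2 × 1.5 = 694.65
  [3.5→7.5]: (381.6+122.2)/2 × 4 = 1007.6
  [7.5→8]: (122.2+105.9)/2 × 0.5 = 57.025
  [8→9.5]: (105.9+68.7)/2 × 1.5 = 130.95
  [9.5→10.5]: (68.7+51.5)/2 × 1 = 60.1
  Sum = 2494.925 ng/mL·hr
F = (AUC_ev/D_ev)/(AUC_iv/D_iv) = (2494.925/40)/(1740/20) = 62.373125/87 = 0.7169

F = 0.717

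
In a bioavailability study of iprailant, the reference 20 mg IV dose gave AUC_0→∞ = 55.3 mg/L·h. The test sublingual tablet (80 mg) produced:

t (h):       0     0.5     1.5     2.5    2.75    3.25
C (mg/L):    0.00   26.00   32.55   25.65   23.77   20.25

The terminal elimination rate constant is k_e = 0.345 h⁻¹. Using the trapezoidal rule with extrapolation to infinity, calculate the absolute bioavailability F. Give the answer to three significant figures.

Trapezoidal AUC_0→3.25 (sublingual tablet):
  [0→0.5]: (0.00+26.00)/2 × 0.5 = 6.5
  [0.5→1.5]: (26.00+32.55)/2 × 1 = 29.275
  [1.5→2.5]: (32.55+25.65)/2 × 1 = 29.1
  [2.5→2.75]: (25.65+23.77)/2 × 0.25 = 6.1775
  [2.75→3.25]: (23.77+20.25)/2 × 0.5 = 11.005
  Sum = 82.0575 mg/L·h
Tail: C_last/k_e = 20.25/0.345 = 58.696
AUC_0→∞ (sublingual tablet) = 82.0575 + 58.696 = 140.7535 mg/L·h
F = (AUC_ev/D_ev)/(AUC_iv/D_iv) = (140.7535/80)/(55.3/20) = 1.75942/2.765 = 0.6363

F = 0.636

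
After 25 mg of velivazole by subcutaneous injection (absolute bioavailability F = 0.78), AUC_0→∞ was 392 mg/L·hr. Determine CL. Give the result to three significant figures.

CL = 0.0497 L/hr

CL = F × Dose / AUC_0→∞
   = 0.78 × 25 / 392 = 0.0497449 L/hr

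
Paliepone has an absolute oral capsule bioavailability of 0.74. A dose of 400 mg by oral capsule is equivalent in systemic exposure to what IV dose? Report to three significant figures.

Systemic exposure from an extravascular dose = F × D_ev, so the equivalent IV dose is F × D_ev.
D_iv = F × D_ev = 0.74 × 400 = 296 mg

D_iv = 296 mg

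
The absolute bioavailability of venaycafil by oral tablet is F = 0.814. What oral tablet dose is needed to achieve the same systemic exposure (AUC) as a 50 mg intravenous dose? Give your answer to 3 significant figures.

For equal systemic exposure: F × D_ev = D_iv
D_ev = D_iv / F = 50 / 0.814 = 61.4251 mg

D_oral = 61.4 mg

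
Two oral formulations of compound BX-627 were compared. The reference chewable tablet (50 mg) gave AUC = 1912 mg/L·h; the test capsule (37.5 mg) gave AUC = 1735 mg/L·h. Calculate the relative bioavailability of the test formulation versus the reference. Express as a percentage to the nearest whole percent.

F_rel = (AUC_test/D_test) / (AUC_ref/D_ref)
      = (1735/37.5) / (1912/50)
      = 46.2667 / 38.24 = 1.2099 = 120.99%

F_rel = 121%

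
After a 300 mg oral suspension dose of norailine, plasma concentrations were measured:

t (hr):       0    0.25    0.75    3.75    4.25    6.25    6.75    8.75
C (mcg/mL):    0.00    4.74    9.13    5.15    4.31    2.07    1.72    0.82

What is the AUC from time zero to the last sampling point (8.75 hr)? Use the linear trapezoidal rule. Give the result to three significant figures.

AUC = 37.7 mcg/mL·hr

Trapezoidal AUC_0→8.75:
  [0→0.25]: (0.00+4.74)/2 × 0.25 = 0.5925
  [0.25→0.75]: (4.74+9.13)/2 × 0.5 = 3.4675
  [0.75→3.75]: (9.13+5.15)/2 × 3 = 21.42
  [3.75→4.25]: (5.15+4.31)/2 × 0.5 = 2.365
  [4.25→6.25]: (4.31+2.07)/2 × 2 = 6.38
  [6.25→6.75]: (2.07+1.72)/2 × 0.5 = 0.9475
  [6.75→8.75]: (1.72+0.82)/2 × 2 = 2.54
  Sum = 37.7125 mcg/mL·hr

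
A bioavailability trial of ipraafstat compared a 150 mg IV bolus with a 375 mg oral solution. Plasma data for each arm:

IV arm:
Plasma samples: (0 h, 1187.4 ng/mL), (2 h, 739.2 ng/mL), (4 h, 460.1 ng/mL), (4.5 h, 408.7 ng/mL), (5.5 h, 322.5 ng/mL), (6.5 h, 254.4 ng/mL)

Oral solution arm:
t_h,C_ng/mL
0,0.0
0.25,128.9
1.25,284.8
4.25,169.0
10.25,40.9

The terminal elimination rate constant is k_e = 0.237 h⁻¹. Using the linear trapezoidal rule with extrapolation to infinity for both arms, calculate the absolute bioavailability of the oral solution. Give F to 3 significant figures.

Trapezoidal AUC_0→6.5 (IV):
  [0→2]: (1187.4+739.2)/2 × 2 = 1926.6
  [2→4]: (739.2+460.1)/2 × 2 = 1199.3
  [4→4.5]: (460.1+408.7)/2 × 0.5 = 217.2
  [4.5→5.5]: (408.7+322.5)/2 × 1 = 365.6
  [5.5→6.5]: (322.5+254.4)/2 × 1 = 288.45
  Sum = 3997.15 ng/mL·h
IV tail: 254.4/0.237 = 1073.418; AUC_iv,0→∞ = 3997.15 + 1073.418 = 5070.568 ng/mL·h
Trapezoidal AUC_0→10.25 (oral solution):
  [0→0.25]: (0.0+128.9)/2 × 0.25 = 16.1125
  [0.25→1.25]: (128.9+284.8)/2 × 1 = 206.85
  [1.25→4.25]: (284.8+169.0)/2 × 3 = 680.7
  [4.25→10.25]: (169.0+40.9)/2 × 6 = 629.7
  Sum = 1533.3625 ng/mL·h
oral solution tail: 40.9/0.237 = 172.574; AUC_ev,0→∞ = 1533.3625 + 172.574 = 1705.9365 ng/mL·h
F = (AUC_ev/D_ev)/(AUC_iv/D_iv) = (1705.9365/375)/(5070.568/150) = 4.549164/33.8038 = 0.1346

F = 0.135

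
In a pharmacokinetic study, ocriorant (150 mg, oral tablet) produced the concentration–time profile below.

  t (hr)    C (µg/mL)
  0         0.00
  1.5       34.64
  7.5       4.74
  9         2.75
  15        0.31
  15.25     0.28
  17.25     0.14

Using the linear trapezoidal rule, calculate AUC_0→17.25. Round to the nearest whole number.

Trapezoidal AUC_0→17.25:
  [0→1.5]: (0.00+34.64)/2 × 1.5 = 25.98
  [1.5→7.5]: (34.64+4.74)/2 × 6 = 118.14
  [7.5→9]: (4.74+2.75)/2 × 1.5 = 5.6175
  [9→15]: (2.75+0.31)/2 × 6 = 9.18
  [15→15.25]: (0.31+0.28)/2 × 0.25 = 0.07375
  [15.25→17.25]: (0.28+0.14)/2 × 2 = 0.42
  Sum = 159.41125 µg/mL·hr

AUC = 159 µg/mL·hr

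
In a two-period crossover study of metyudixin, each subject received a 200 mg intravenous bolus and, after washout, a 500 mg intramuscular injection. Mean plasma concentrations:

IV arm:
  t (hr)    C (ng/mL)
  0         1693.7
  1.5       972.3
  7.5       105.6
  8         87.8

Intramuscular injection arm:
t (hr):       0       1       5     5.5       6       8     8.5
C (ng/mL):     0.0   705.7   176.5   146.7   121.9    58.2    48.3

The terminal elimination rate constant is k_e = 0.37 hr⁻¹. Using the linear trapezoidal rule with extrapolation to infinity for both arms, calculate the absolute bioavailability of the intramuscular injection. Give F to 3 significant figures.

F = 0.189

Trapezoidal AUC_0→8 (IV):
  [0→1.5]: (1693.7+972.3)/2 × 1.5 = 1999.5
  [1.5→7.5]: (972.3+105.6)/2 × 6 = 3233.7
  [7.5→8]: (105.6+87.8)/2 × 0.5 = 48.35
  Sum = 5281.55 ng/mL·hr
IV tail: 87.8/0.37 = 237.297; AUC_iv,0→∞ = 5281.55 + 237.297 = 5518.847 ng/mL·hr
Trapezoidal AUC_0→8.5 (intramuscular injection):
  [0→1]: (0.0+705.7)/2 × 1 = 352.85
  [1→5]: (705.7+176.5)/2 × 4 = 1764.4
  [5→5.5]: (176.5+146.7)/2 × 0.5 = 80.8
  [5.5→6]: (146.7+121.9)/2 × 0.5 = 67.15
  [6→8]: (121.9+58.2)/2 × 2 = 180.1
  [8→8.5]: (58.2+48.3)/2 × 0.5 = 26.625
  Sum = 2471.925 ng/mL·hr
intramuscular injection tail: 48.3/0.37 = 130.541; AUC_ev,0→∞ = 2471.925 + 130.541 = 2602.466 ng/mL·hr
F = (AUC_ev/D_ev)/(AUC_iv/D_iv) = (2602.466/500)/(5518.847/200) = 5.204932/27.594235 = 0.1886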